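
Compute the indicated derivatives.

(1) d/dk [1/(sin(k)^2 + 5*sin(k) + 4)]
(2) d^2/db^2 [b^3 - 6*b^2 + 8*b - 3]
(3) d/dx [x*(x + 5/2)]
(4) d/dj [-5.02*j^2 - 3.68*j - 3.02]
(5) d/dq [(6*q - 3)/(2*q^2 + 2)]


(1) = -(2*sin(k) + 5)*cos(k)/(sin(k)^2 + 5*sin(k) + 4)^2
(2) = 6*b - 12
(3) = 2*x + 5/2
(4) = -10.04*j - 3.68
(5) = 3*(-q^2 + q + 1)/(q^4 + 2*q^2 + 1)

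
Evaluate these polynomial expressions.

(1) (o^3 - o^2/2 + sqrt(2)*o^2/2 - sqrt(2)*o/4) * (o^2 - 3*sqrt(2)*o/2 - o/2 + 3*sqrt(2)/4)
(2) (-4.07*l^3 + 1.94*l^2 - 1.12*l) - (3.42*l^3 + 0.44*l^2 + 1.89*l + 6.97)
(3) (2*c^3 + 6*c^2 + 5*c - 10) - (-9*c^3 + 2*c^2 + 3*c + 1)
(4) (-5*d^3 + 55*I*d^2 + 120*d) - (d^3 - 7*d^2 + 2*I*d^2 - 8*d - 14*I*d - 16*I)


(1) = o^5 - sqrt(2)*o^4 - o^4 - 5*o^3/4 + sqrt(2)*o^3 - sqrt(2)*o^2/4 + 3*o^2/2 - 3*o/8
(2) = -7.49*l^3 + 1.5*l^2 - 3.01*l - 6.97
(3) = 11*c^3 + 4*c^2 + 2*c - 11
(4) = -6*d^3 + 7*d^2 + 53*I*d^2 + 128*d + 14*I*d + 16*I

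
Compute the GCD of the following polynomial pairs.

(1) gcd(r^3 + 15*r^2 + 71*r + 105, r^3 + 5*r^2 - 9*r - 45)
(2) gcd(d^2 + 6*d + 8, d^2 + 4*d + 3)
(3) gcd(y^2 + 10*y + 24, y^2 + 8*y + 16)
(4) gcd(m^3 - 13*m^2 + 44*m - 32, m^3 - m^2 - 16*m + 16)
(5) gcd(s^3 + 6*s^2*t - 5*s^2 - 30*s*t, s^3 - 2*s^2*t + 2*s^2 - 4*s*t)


(1) = r^2 + 8*r + 15
(2) = 1
(3) = y + 4
(4) = gcd((m - 8)*(m - 4)*(m - 1), (m - 4)*(m - 1)*(m + 4)) = m^2 - 5*m + 4
(5) = gcd(s*(s - 5)*(s + 6*t), s*(s + 2)*(s - 2*t)) = s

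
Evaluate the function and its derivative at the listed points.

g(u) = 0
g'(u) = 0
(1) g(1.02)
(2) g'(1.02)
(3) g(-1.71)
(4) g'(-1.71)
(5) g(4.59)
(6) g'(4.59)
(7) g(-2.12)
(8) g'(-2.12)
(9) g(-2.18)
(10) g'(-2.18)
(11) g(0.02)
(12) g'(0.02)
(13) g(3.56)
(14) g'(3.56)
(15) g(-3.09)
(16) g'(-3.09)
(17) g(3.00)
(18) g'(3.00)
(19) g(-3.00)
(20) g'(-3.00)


(1) = 0.00
(2) = 0.00
(3) = 0.00
(4) = 0.00
(5) = 0.00
(6) = 0.00
(7) = 0.00
(8) = 0.00
(9) = 0.00
(10) = 0.00
(11) = 0.00
(12) = 0.00
(13) = 0.00
(14) = 0.00
(15) = 0.00
(16) = 0.00
(17) = 0.00
(18) = 0.00
(19) = 0.00
(20) = 0.00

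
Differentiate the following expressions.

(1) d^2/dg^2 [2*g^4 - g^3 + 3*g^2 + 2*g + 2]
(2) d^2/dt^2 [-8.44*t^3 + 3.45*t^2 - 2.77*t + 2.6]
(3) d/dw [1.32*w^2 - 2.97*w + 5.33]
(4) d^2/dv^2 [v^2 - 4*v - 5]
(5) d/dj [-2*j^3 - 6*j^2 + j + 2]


(1) = 24*g^2 - 6*g + 6
(2) = 6.9 - 50.64*t
(3) = 2.64*w - 2.97
(4) = 2
(5) = -6*j^2 - 12*j + 1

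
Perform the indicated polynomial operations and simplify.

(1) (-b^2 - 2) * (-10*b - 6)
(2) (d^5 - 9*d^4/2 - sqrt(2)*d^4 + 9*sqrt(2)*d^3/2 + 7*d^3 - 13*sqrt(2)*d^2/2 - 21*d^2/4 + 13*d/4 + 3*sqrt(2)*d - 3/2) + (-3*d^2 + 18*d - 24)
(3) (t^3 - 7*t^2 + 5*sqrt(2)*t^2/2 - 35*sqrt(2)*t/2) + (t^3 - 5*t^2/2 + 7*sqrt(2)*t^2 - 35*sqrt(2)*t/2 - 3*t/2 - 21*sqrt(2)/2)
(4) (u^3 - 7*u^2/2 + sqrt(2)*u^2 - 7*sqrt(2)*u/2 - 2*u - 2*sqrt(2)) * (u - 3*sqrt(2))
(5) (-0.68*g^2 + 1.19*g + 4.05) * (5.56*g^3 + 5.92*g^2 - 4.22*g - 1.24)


(1) = 10*b^3 + 6*b^2 + 20*b + 12
(2) = d^5 - 9*d^4/2 - sqrt(2)*d^4 + 9*sqrt(2)*d^3/2 + 7*d^3 - 13*sqrt(2)*d^2/2 - 33*d^2/4 + 3*sqrt(2)*d + 85*d/4 - 51/2
(3) = 2*t^3 - 19*t^2/2 + 19*sqrt(2)*t^2/2 - 35*sqrt(2)*t - 3*t/2 - 21*sqrt(2)/2
(4) = u^4 - 7*u^3/2 - 2*sqrt(2)*u^3 - 8*u^2 + 7*sqrt(2)*u^2 + 4*sqrt(2)*u + 21*u + 12
(5) = -3.7808*g^5 + 2.5908*g^4 + 32.4324*g^3 + 19.7974*g^2 - 18.5666*g - 5.022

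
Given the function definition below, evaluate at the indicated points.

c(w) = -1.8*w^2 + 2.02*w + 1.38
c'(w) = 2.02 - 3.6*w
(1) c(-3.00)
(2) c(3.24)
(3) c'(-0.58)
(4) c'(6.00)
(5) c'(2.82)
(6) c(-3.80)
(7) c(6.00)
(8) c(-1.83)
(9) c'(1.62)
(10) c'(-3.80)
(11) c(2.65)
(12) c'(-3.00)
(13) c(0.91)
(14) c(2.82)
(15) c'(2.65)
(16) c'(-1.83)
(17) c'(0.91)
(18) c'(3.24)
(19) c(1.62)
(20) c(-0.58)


(1) = -20.88
(2) = -10.97
(3) = 4.11
(4) = -19.58
(5) = -8.13
(6) = -32.29
(7) = -51.30
(8) = -8.34
(9) = -3.81
(10) = 15.70
(11) = -5.91
(12) = 12.82
(13) = 1.73
(14) = -7.24
(15) = -7.52
(16) = 8.61
(17) = -1.26
(18) = -9.64
(19) = -0.07
(20) = -0.40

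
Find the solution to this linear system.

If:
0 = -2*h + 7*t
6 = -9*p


Then:
h = 7*t/2
p = -2/3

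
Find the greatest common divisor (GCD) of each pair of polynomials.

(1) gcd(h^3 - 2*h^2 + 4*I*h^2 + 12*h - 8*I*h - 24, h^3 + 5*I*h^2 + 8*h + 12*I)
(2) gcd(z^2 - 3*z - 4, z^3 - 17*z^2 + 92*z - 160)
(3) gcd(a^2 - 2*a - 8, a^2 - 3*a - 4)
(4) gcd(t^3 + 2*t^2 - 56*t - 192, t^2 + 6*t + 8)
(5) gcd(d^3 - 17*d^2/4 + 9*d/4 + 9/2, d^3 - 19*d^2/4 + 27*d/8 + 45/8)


(1) = gcd((h - 2)*(h - 2*I)*(h + 6*I), (h - 2*I)*(h + I)*(h + 6*I)) = h^2 + 4*I*h + 12
(2) = z - 4
(3) = a - 4
(4) = gcd((t - 8)*(t + 4)*(t + 6), (t + 2)*(t + 4)) = t + 4
(5) = d^2 - 9*d/4 - 9/4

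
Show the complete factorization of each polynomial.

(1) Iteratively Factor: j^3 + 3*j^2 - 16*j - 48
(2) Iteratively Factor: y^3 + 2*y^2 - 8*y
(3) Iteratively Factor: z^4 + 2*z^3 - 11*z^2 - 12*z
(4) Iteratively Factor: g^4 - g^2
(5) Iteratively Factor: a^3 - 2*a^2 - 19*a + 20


(1) = (j - 4)*(j^2 + 7*j + 12) = (j - 4)*(j + 4)*(j + 3)
(2) = (y)*(y^2 + 2*y - 8) = y*(y - 2)*(y + 4)
(3) = (z - 3)*(z^3 + 5*z^2 + 4*z) = (z - 3)*(z + 1)*(z^2 + 4*z) = (z - 3)*(z + 1)*(z + 4)*(z)
(4) = (g)*(g^3 - g) = g*(g - 1)*(g^2 + g) = g*(g - 1)*(g + 1)*(g)
(5) = (a - 1)*(a^2 - a - 20) = (a - 5)*(a - 1)*(a + 4)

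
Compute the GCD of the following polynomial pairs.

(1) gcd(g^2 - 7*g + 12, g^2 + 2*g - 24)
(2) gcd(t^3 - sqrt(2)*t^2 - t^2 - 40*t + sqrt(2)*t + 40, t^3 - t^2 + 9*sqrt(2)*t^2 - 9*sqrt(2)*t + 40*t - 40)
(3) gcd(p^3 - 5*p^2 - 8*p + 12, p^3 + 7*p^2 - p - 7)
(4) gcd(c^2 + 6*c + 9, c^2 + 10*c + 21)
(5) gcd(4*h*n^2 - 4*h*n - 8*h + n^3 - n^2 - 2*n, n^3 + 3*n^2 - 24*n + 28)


(1) = gcd((g - 4)*(g - 3), (g - 4)*(g + 6)) = g - 4
(2) = t^2 + t*(-1 + 4*sqrt(2)) - 4*sqrt(2)
(3) = p - 1
(4) = c + 3
(5) = gcd((4*h + n)*(n - 2)*(n + 1), (n - 2)^2*(n + 7)) = n - 2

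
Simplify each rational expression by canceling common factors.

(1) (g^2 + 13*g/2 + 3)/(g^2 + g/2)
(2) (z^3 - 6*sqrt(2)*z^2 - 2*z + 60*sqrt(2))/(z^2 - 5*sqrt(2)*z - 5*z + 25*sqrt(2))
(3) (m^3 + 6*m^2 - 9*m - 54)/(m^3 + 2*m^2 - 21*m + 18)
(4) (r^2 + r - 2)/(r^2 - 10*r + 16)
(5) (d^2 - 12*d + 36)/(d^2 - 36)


(1) = (g + 6)/g
(2) = (z^2 - sqrt(2)*z - 12)/(z - 5)
(3) = (m + 3)/(m - 1)
(4) = (r^2 + r - 2)/(r^2 - 10*r + 16)
(5) = (d - 6)/(d + 6)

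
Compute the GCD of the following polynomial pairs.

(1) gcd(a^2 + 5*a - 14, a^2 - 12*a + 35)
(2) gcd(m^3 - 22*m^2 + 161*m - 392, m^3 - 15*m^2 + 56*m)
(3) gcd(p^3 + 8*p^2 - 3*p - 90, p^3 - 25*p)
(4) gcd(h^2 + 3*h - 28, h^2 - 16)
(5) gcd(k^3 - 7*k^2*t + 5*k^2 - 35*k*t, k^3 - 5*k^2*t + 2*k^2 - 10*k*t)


(1) = gcd((a - 2)*(a + 7), (a - 7)*(a - 5)) = 1
(2) = gcd((m - 8)*(m - 7)^2, m*(m - 8)*(m - 7)) = m^2 - 15*m + 56
(3) = p + 5
(4) = h - 4
(5) = gcd(k*(k + 5)*(k - 7*t), k*(k + 2)*(k - 5*t)) = k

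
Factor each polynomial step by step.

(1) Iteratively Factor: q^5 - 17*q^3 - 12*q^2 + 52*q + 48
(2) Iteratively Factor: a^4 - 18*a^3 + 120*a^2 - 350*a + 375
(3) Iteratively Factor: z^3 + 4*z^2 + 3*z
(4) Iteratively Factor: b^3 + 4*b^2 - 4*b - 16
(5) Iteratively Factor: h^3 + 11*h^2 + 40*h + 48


(1) = (q - 2)*(q^4 + 2*q^3 - 13*q^2 - 38*q - 24) = (q - 2)*(q + 2)*(q^3 - 13*q - 12) = (q - 2)*(q + 2)*(q + 3)*(q^2 - 3*q - 4) = (q - 2)*(q + 1)*(q + 2)*(q + 3)*(q - 4)
(2) = (a - 3)*(a^3 - 15*a^2 + 75*a - 125) = (a - 5)*(a - 3)*(a^2 - 10*a + 25) = (a - 5)^2*(a - 3)*(a - 5)
(3) = (z + 1)*(z^2 + 3*z) = z*(z + 1)*(z + 3)
(4) = (b + 2)*(b^2 + 2*b - 8) = (b + 2)*(b + 4)*(b - 2)
(5) = (h + 3)*(h^2 + 8*h + 16) = (h + 3)*(h + 4)*(h + 4)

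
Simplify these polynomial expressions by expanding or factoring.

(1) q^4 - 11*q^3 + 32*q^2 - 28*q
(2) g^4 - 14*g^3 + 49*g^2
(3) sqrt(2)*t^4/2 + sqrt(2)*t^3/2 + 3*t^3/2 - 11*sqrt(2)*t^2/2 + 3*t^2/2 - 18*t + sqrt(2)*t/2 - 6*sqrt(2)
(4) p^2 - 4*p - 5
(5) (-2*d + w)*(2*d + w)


(1) = q*(q - 7)*(q - 2)^2
(2) = g^2*(g - 7)^2
(3) = (t - 3)*(t + 4)*(t + sqrt(2)/2)*(sqrt(2)*t/2 + 1)
(4) = (p - 5)*(p + 1)
(5) = -4*d^2 + w^2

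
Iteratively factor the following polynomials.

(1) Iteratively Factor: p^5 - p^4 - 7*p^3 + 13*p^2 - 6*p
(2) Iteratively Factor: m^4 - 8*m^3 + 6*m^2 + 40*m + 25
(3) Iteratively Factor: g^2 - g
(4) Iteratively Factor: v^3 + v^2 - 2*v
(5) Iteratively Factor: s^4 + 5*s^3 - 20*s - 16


(1) = (p - 1)*(p^4 - 7*p^2 + 6*p) = (p - 2)*(p - 1)*(p^3 + 2*p^2 - 3*p) = (p - 2)*(p - 1)*(p + 3)*(p^2 - p) = (p - 2)*(p - 1)^2*(p + 3)*(p)
(2) = (m + 1)*(m^3 - 9*m^2 + 15*m + 25) = (m - 5)*(m + 1)*(m^2 - 4*m - 5) = (m - 5)^2*(m + 1)*(m + 1)
(3) = (g - 1)*(g)
(4) = (v - 1)*(v^2 + 2*v) = v*(v - 1)*(v + 2)
(5) = (s + 2)*(s^3 + 3*s^2 - 6*s - 8) = (s - 2)*(s + 2)*(s^2 + 5*s + 4) = (s - 2)*(s + 1)*(s + 2)*(s + 4)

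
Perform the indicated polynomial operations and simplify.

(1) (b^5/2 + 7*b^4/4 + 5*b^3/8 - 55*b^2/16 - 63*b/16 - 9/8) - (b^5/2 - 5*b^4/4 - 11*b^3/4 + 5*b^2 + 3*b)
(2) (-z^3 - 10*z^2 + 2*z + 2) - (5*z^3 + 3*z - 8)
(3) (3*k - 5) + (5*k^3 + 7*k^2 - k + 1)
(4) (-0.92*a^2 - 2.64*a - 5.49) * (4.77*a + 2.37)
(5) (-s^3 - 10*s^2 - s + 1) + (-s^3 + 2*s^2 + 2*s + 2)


(1) = 3*b^4 + 27*b^3/8 - 135*b^2/16 - 111*b/16 - 9/8
(2) = -6*z^3 - 10*z^2 - z + 10
(3) = 5*k^3 + 7*k^2 + 2*k - 4
(4) = -4.3884*a^3 - 14.7732*a^2 - 32.4441*a - 13.0113
(5) = -2*s^3 - 8*s^2 + s + 3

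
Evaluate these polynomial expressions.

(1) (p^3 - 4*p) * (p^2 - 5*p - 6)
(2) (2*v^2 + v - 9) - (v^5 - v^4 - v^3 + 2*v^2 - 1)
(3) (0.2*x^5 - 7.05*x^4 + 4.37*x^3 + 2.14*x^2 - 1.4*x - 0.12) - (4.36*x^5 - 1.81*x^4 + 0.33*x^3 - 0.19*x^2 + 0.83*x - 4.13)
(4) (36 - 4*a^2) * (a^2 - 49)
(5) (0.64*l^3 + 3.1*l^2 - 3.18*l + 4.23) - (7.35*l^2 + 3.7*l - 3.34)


(1) = p^5 - 5*p^4 - 10*p^3 + 20*p^2 + 24*p
(2) = -v^5 + v^4 + v^3 + v - 8
(3) = -4.16*x^5 - 5.24*x^4 + 4.04*x^3 + 2.33*x^2 - 2.23*x + 4.01
(4) = -4*a^4 + 232*a^2 - 1764
(5) = 0.64*l^3 - 4.25*l^2 - 6.88*l + 7.57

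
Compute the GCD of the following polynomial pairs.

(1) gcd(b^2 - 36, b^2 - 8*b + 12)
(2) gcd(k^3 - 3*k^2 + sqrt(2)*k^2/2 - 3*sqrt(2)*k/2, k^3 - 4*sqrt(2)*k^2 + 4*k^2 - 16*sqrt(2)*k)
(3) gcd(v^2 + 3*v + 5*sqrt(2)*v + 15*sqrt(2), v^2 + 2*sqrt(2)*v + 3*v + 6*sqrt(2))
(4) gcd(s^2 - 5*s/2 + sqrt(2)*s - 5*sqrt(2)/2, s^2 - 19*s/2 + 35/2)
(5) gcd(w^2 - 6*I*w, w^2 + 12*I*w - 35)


(1) = b - 6
(2) = gcd(k*(k - 3)*(k + sqrt(2)/2), k*(k + 4)*(k - 4*sqrt(2))) = k
(3) = gcd((v + 3)*(v + 5*sqrt(2)), (v + 3)*(v + 2*sqrt(2))) = v + 3
(4) = s - 5/2
(5) = 1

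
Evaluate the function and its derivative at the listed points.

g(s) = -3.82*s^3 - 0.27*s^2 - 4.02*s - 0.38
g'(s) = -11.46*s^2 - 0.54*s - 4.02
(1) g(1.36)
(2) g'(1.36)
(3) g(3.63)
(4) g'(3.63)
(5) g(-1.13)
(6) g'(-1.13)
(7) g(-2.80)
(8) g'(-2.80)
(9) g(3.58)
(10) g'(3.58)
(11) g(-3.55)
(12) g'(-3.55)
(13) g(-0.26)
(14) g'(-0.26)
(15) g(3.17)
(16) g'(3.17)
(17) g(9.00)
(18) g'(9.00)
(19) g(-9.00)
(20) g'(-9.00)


(1) = -15.96
(2) = -25.95
(3) = -201.25
(4) = -156.99
(5) = 9.33
(6) = -18.04
(7) = 92.62
(8) = -92.35
(9) = -193.50
(10) = -152.83
(11) = 181.39
(12) = -146.53
(13) = 0.71
(14) = -4.65
(15) = -137.52
(16) = -120.89
(17) = -2843.21
(18) = -937.14
(19) = 2798.71
(20) = -927.42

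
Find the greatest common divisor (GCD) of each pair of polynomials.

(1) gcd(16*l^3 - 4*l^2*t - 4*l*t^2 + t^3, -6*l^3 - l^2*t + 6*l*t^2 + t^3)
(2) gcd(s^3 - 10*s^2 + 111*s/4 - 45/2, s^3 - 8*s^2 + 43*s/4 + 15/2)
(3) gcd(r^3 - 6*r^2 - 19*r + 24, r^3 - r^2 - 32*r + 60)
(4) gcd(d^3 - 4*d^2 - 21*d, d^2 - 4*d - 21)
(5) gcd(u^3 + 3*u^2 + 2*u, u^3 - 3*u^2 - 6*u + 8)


(1) = 1
(2) = gcd((s - 6)*(s - 5/2)*(s - 3/2), (s - 6)*(s - 5/2)*(s + 1/2)) = s^2 - 17*s/2 + 15
(3) = gcd((r - 8)*(r - 1)*(r + 3), (r - 5)*(r - 2)*(r + 6)) = 1
(4) = gcd(d*(d - 7)*(d + 3), (d - 7)*(d + 3)) = d^2 - 4*d - 21
(5) = gcd(u*(u + 1)*(u + 2), (u - 4)*(u - 1)*(u + 2)) = u + 2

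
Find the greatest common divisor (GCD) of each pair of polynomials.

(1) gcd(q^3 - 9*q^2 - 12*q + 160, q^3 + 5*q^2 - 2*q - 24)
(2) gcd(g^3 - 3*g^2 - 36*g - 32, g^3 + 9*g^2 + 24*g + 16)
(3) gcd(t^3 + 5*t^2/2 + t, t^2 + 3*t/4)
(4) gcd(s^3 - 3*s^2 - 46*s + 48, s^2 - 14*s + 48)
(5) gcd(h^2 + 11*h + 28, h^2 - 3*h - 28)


(1) = q + 4
(2) = gcd((g - 8)*(g + 1)*(g + 4), (g + 1)*(g + 4)^2) = g^2 + 5*g + 4
(3) = gcd(t*(t + 1/2)*(t + 2), t*(t + 3/4)) = t
(4) = s - 8
(5) = gcd((h + 4)*(h + 7), (h - 7)*(h + 4)) = h + 4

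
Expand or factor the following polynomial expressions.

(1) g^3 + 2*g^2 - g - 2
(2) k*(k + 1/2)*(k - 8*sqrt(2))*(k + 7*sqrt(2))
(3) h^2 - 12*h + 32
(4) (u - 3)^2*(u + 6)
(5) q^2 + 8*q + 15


(1) = (g - 1)*(g + 1)*(g + 2)
(2) = k^4 - sqrt(2)*k^3 + k^3/2 - 112*k^2 - sqrt(2)*k^2/2 - 56*k
(3) = (h - 8)*(h - 4)
(4) = u^3 - 27*u + 54
(5) = (q + 3)*(q + 5)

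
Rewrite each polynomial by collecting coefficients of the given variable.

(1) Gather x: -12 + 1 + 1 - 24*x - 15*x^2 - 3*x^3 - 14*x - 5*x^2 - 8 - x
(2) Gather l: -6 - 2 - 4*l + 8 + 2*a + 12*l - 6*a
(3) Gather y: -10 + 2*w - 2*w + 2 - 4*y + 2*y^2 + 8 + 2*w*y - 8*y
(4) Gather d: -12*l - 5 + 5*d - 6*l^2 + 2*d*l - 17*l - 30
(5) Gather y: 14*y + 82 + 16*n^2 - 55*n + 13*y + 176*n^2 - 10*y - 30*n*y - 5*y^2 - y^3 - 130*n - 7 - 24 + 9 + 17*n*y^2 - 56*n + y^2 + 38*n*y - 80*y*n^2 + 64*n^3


(1) = -3*x^3 - 20*x^2 - 39*x - 18
(2) = -4*a + 8*l
(3) = 2*y^2 + y*(2*w - 12)
(4) = d*(2*l + 5) - 6*l^2 - 29*l - 35
(5) = 64*n^3 + 192*n^2 - 241*n - y^3 + y^2*(17*n - 4) + y*(-80*n^2 + 8*n + 17) + 60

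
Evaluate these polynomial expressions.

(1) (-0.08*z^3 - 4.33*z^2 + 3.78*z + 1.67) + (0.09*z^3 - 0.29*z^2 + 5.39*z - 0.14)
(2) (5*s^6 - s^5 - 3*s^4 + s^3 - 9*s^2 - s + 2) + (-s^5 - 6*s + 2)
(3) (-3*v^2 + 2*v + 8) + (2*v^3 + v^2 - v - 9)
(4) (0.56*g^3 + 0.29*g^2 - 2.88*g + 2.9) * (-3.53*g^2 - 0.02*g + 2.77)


(1) = 0.01*z^3 - 4.62*z^2 + 9.17*z + 1.53
(2) = 5*s^6 - 2*s^5 - 3*s^4 + s^3 - 9*s^2 - 7*s + 4
(3) = 2*v^3 - 2*v^2 + v - 1
(4) = -1.9768*g^5 - 1.0349*g^4 + 11.7118*g^3 - 9.3761*g^2 - 8.0356*g + 8.033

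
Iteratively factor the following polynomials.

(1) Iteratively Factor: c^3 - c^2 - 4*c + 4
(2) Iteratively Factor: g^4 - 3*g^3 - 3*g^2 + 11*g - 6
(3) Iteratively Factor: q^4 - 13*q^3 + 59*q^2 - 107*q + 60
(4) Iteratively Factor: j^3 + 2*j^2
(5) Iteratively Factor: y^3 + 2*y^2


(1) = (c - 2)*(c^2 + c - 2) = (c - 2)*(c + 2)*(c - 1)
(2) = (g - 1)*(g^3 - 2*g^2 - 5*g + 6) = (g - 3)*(g - 1)*(g^2 + g - 2) = (g - 3)*(g - 1)*(g + 2)*(g - 1)
(3) = (q - 3)*(q^3 - 10*q^2 + 29*q - 20) = (q - 4)*(q - 3)*(q^2 - 6*q + 5) = (q - 5)*(q - 4)*(q - 3)*(q - 1)
(4) = (j + 2)*(j^2) = j*(j + 2)*(j)
(5) = (y)*(y^2 + 2*y) = y*(y + 2)*(y)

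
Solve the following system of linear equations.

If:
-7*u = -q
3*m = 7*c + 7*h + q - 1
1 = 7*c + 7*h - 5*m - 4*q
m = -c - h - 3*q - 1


Then:
c = -h - 9/5
m = -4
q = 8/5
u = 8/35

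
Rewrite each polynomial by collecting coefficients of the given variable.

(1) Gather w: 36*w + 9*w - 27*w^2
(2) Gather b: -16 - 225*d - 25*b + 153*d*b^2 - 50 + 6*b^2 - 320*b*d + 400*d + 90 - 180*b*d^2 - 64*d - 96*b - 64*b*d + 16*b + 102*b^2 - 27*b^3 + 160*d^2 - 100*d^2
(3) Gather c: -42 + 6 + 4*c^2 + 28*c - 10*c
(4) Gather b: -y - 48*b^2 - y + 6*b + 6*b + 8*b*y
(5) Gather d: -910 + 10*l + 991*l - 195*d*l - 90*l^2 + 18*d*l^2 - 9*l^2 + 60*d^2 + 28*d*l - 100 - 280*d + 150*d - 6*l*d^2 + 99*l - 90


(1) = -27*w^2 + 45*w
(2) = -27*b^3 + b^2*(153*d + 108) + b*(-180*d^2 - 384*d - 105) + 60*d^2 + 111*d + 24
(3) = 4*c^2 + 18*c - 36
(4) = -48*b^2 + b*(8*y + 12) - 2*y
(5) = d^2*(60 - 6*l) + d*(18*l^2 - 167*l - 130) - 99*l^2 + 1100*l - 1100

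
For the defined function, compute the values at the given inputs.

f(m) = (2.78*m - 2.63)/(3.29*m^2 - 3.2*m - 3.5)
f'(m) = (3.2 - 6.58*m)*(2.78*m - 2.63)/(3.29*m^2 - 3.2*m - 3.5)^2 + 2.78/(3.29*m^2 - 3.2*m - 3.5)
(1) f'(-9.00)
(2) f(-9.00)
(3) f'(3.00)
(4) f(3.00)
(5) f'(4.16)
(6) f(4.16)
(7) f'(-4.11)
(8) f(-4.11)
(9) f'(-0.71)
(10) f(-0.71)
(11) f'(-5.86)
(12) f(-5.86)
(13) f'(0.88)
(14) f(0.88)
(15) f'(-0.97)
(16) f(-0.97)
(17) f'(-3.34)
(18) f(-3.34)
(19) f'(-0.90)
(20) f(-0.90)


(1) = -0.01
(2) = -0.09
(3) = -0.18
(4) = 0.35
(5) = -0.06
(6) = 0.22
(7) = -0.06
(8) = -0.22
(9) = -189.10
(10) = -10.69
(11) = -0.03
(12) = -0.15
(13) = -0.70
(14) = 0.05
(15) = -5.97
(16) = -1.97
(17) = -0.09
(18) = -0.27
(19) = -9.84
(20) = -2.51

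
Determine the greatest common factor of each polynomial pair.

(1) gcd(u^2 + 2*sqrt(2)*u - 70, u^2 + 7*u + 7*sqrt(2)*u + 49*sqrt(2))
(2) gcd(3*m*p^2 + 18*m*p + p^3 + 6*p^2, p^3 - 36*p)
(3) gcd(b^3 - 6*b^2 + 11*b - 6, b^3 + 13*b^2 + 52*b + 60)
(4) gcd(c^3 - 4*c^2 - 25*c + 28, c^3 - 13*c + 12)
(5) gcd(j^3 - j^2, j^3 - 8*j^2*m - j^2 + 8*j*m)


(1) = u + 7*sqrt(2)
(2) = gcd(p*(3*m + p)*(p + 6), p*(p - 6)*(p + 6)) = p^2 + 6*p
(3) = gcd((b - 3)*(b - 2)*(b - 1), (b + 2)*(b + 5)*(b + 6)) = 1
(4) = c^2 + 3*c - 4
(5) = j^2 - j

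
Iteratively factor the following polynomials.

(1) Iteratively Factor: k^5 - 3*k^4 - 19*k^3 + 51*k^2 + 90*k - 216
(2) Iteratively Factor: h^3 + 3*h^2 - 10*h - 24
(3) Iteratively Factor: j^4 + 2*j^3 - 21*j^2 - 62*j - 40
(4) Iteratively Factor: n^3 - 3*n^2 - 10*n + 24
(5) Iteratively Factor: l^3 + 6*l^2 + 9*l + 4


(1) = (k - 4)*(k^4 + k^3 - 15*k^2 - 9*k + 54) = (k - 4)*(k + 3)*(k^3 - 2*k^2 - 9*k + 18) = (k - 4)*(k - 2)*(k + 3)*(k^2 - 9) = (k - 4)*(k - 2)*(k + 3)^2*(k - 3)
(2) = (h + 2)*(h^2 + h - 12) = (h + 2)*(h + 4)*(h - 3)
(3) = (j + 4)*(j^3 - 2*j^2 - 13*j - 10) = (j + 1)*(j + 4)*(j^2 - 3*j - 10) = (j + 1)*(j + 2)*(j + 4)*(j - 5)
(4) = (n + 3)*(n^2 - 6*n + 8) = (n - 4)*(n + 3)*(n - 2)
(5) = (l + 1)*(l^2 + 5*l + 4) = (l + 1)^2*(l + 4)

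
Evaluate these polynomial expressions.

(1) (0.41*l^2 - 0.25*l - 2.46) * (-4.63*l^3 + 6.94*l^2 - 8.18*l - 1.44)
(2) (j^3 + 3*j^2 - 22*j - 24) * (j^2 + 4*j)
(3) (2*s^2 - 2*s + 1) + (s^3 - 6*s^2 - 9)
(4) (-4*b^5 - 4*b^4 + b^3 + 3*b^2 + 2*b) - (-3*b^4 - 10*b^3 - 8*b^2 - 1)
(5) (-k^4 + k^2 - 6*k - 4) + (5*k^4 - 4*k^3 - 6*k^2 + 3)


(1) = -1.8983*l^5 + 4.0029*l^4 + 6.301*l^3 - 15.6178*l^2 + 20.4828*l + 3.5424
(2) = j^5 + 7*j^4 - 10*j^3 - 112*j^2 - 96*j
(3) = s^3 - 4*s^2 - 2*s - 8
(4) = -4*b^5 - b^4 + 11*b^3 + 11*b^2 + 2*b + 1
(5) = 4*k^4 - 4*k^3 - 5*k^2 - 6*k - 1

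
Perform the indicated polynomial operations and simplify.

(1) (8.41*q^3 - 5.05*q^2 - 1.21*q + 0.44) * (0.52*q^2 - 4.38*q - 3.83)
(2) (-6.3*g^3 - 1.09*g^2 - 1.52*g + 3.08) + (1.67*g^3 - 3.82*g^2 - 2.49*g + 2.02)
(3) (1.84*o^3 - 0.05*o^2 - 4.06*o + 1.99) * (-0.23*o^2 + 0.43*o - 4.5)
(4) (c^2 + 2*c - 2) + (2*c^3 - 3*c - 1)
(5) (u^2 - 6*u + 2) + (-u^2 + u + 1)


(1) = 4.3732*q^5 - 39.4618*q^4 - 10.7205*q^3 + 24.8701*q^2 + 2.7071*q - 1.6852
(2) = -4.63*g^3 - 4.91*g^2 - 4.01*g + 5.1
(3) = -0.4232*o^5 + 0.8027*o^4 - 7.3677*o^3 - 1.9785*o^2 + 19.1257*o - 8.955
(4) = 2*c^3 + c^2 - c - 3
(5) = 3 - 5*u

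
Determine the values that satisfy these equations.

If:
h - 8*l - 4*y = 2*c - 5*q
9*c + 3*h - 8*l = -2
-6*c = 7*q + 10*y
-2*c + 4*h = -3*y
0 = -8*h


Then:
c = -14/159
h = 0
l = 8/53
q = 76/477
y = -28/477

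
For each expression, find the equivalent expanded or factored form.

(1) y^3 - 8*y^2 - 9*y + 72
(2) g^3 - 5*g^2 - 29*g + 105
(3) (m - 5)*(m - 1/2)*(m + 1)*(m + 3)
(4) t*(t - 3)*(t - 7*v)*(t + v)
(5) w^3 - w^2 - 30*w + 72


(1) = (y - 8)*(y - 3)*(y + 3)
(2) = (g - 7)*(g - 3)*(g + 5)
(3) = m^4 - 3*m^3/2 - 33*m^2/2 - 13*m/2 + 15/2
(4) = t^4 - 6*t^3*v - 3*t^3 - 7*t^2*v^2 + 18*t^2*v + 21*t*v^2
(5) = (w - 4)*(w - 3)*(w + 6)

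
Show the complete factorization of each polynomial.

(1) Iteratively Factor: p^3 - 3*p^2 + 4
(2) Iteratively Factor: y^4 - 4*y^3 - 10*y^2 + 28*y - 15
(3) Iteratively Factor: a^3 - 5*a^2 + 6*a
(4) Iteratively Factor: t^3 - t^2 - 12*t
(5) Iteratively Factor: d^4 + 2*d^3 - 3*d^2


(1) = (p - 2)*(p^2 - p - 2) = (p - 2)^2*(p + 1)
(2) = (y - 1)*(y^3 - 3*y^2 - 13*y + 15) = (y - 1)*(y + 3)*(y^2 - 6*y + 5) = (y - 5)*(y - 1)*(y + 3)*(y - 1)
(3) = (a - 2)*(a^2 - 3*a) = a*(a - 2)*(a - 3)
(4) = (t + 3)*(t^2 - 4*t) = (t - 4)*(t + 3)*(t)
(5) = (d)*(d^3 + 2*d^2 - 3*d) = d*(d + 3)*(d^2 - d) = d^2*(d + 3)*(d - 1)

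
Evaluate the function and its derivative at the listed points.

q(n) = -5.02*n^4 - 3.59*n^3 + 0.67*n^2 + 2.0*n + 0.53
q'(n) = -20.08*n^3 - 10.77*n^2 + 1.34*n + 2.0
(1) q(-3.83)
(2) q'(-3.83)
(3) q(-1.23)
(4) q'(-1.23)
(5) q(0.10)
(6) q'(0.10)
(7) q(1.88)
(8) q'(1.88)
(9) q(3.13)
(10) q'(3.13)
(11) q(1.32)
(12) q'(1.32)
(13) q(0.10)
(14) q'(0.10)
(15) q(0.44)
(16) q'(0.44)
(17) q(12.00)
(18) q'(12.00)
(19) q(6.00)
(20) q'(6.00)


(1) = -875.80
(2) = 967.02
(3) = -5.73
(4) = 21.42
(5) = 0.73
(6) = 2.01
(7) = -79.91
(8) = -166.97
(9) = -578.55
(10) = -715.06
(11) = -19.16
(12) = -61.18
(13) = 0.73
(14) = 2.01
(15) = 1.05
(16) = -1.21
(17) = -110177.23
(18) = -36231.04
(19) = -7244.71
(20) = -4714.96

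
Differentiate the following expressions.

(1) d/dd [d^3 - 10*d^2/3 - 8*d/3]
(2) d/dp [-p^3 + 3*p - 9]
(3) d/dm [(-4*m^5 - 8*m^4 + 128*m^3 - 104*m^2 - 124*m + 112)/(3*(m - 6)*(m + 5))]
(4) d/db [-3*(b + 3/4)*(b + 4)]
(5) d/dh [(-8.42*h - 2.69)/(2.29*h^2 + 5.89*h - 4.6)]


(1) = 3*d^2 - 20*d/3 - 8/3
(2) = 3 - 3*p^2
(3) = 4*(-3*m^6 + 188*m^4 + 176*m^3 - 2823*m^2 + 1504*m + 958)/(3*(m^4 - 2*m^3 - 59*m^2 + 60*m + 900))
(4) = -6*b - 57/4
(5) = (19.2818*h^2 + 12.3202*h + 54.5761)/(5.2441*h^4 + 26.9762*h^3 + 13.6241*h^2 - 54.188*h + 21.16)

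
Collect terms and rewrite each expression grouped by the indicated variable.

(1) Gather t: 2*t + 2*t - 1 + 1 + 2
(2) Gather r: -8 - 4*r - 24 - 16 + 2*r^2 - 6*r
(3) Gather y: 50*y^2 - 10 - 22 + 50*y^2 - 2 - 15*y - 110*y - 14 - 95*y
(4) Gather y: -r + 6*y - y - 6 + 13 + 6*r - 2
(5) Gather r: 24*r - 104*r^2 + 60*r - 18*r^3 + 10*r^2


(1) = 4*t + 2
(2) = 2*r^2 - 10*r - 48
(3) = 100*y^2 - 220*y - 48
(4) = 5*r + 5*y + 5
(5) = -18*r^3 - 94*r^2 + 84*r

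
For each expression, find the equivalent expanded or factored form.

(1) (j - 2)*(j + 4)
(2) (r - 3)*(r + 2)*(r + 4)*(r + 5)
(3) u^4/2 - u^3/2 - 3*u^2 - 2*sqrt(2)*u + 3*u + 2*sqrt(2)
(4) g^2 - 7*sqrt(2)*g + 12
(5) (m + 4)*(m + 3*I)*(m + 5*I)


(1) = j^2 + 2*j - 8
(2) = r^4 + 8*r^3 + 5*r^2 - 74*r - 120
(3) = (u/2 + sqrt(2)/2)*(u - 1)*(u - 2*sqrt(2))*(u + sqrt(2))
(4) = (g - 6*sqrt(2))*(g - sqrt(2))
(5) = m^3 + 4*m^2 + 8*I*m^2 - 15*m + 32*I*m - 60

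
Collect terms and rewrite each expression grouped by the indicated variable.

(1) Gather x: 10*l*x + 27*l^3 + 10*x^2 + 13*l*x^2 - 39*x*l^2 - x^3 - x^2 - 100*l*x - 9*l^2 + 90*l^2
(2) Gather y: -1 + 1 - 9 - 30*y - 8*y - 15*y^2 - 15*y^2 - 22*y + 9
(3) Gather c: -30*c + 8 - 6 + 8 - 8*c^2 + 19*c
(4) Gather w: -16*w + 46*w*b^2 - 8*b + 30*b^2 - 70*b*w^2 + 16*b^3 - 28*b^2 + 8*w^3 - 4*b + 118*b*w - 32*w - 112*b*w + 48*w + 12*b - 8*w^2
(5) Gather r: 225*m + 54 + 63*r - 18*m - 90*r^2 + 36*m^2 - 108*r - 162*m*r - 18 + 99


(1) = 27*l^3 + 81*l^2 - x^3 + x^2*(13*l + 9) + x*(-39*l^2 - 90*l)
(2) = -30*y^2 - 60*y
(3) = -8*c^2 - 11*c + 10
(4) = 16*b^3 + 2*b^2 + 8*w^3 + w^2*(-70*b - 8) + w*(46*b^2 + 6*b)
(5) = 36*m^2 + 207*m - 90*r^2 + r*(-162*m - 45) + 135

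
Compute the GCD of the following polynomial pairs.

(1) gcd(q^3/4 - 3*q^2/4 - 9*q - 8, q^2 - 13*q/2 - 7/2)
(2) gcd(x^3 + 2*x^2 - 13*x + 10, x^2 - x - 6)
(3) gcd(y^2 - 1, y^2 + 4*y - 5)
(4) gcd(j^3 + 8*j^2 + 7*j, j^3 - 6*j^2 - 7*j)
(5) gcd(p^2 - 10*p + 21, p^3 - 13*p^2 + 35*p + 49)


(1) = 1
(2) = 1
(3) = gcd((y - 1)*(y + 1), (y - 1)*(y + 5)) = y - 1
(4) = gcd(j*(j + 1)*(j + 7), j*(j - 7)*(j + 1)) = j^2 + j
(5) = p - 7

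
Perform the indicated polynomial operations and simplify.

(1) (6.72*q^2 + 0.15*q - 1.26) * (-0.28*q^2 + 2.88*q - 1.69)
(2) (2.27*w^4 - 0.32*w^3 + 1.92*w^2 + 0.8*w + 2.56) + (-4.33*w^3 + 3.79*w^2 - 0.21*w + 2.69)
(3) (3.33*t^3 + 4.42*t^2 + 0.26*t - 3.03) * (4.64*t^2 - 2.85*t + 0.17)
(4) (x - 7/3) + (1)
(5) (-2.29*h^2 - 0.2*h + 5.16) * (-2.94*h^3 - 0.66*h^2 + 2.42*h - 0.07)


(1) = -1.8816*q^4 + 19.3116*q^3 - 10.572*q^2 - 3.8823*q + 2.1294
(2) = 2.27*w^4 - 4.65*w^3 + 5.71*w^2 + 0.59*w + 5.25
(3) = 15.4512*t^5 + 11.0183*t^4 - 10.8245*t^3 - 14.0488*t^2 + 8.6797*t - 0.5151
(4) = x - 4/3
(5) = 6.7326*h^5 + 2.0994*h^4 - 20.5802*h^3 - 3.7293*h^2 + 12.5012*h - 0.3612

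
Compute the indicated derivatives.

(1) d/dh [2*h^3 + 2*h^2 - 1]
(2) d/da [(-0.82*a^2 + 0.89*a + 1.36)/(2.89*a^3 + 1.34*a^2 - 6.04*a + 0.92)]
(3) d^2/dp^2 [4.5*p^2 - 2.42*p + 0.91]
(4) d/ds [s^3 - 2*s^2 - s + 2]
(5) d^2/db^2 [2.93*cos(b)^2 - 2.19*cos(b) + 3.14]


(1) = 2*h*(3*h + 2)
(2) = (2.3698*a^4 - 5.1442*a^3 - 8.031*a^2 - 5.1536*a + 9.0332)/(8.3521*a^6 + 7.7452*a^5 - 33.1156*a^4 - 10.8696*a^3 + 38.9472*a^2 - 11.1136*a + 0.8464)
(3) = 9.00000000000000
(4) = 3*s^2 - 4*s - 1
(5) = 2.19*cos(b) - 5.86*cos(2*b)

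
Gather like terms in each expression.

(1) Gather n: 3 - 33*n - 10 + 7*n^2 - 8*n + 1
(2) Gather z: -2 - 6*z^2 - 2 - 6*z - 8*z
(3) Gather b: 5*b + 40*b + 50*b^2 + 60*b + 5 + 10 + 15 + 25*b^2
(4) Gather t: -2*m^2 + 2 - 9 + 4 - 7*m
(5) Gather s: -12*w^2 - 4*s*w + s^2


(1) = 7*n^2 - 41*n - 6
(2) = -6*z^2 - 14*z - 4
(3) = 75*b^2 + 105*b + 30
(4) = -2*m^2 - 7*m - 3
(5) = s^2 - 4*s*w - 12*w^2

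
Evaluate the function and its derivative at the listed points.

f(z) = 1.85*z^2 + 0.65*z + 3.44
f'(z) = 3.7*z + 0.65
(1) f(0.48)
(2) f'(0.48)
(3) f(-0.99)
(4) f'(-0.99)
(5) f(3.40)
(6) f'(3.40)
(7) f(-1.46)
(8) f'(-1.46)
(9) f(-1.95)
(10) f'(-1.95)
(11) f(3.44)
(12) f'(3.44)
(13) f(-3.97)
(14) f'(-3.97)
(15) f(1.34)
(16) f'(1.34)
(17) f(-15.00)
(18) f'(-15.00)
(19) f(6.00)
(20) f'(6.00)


(1) = 4.18
(2) = 2.43
(3) = 4.61
(4) = -3.01
(5) = 27.04
(6) = 13.23
(7) = 6.43
(8) = -4.75
(9) = 9.21
(10) = -6.56
(11) = 27.57
(12) = 13.38
(13) = 30.02
(14) = -14.04
(15) = 7.63
(16) = 5.61
(17) = 409.94
(18) = -54.85
(19) = 73.94
(20) = 22.85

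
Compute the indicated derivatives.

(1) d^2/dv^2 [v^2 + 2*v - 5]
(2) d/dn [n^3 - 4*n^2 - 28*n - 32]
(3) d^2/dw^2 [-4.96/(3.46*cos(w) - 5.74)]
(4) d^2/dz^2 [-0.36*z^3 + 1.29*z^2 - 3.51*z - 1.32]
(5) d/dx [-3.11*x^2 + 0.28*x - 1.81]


(1) = 2
(2) = 3*n^2 - 8*n - 28
(3) = (-59.379136*sin(w)^2 + 98.507584*cos(w) - 59.379136)/(3.46*cos(w) - 5.74)^3
(4) = 2.58 - 2.16*z
(5) = 0.28 - 6.22*x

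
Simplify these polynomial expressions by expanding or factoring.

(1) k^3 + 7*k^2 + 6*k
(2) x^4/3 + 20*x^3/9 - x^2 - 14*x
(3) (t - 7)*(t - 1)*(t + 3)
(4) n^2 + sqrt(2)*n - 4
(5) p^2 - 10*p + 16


(1) = k*(k + 1)*(k + 6)
(2) = x*(x/3 + 1)*(x - 7/3)*(x + 6)
(3) = t^3 - 5*t^2 - 17*t + 21
(4) = (n - sqrt(2))*(n + 2*sqrt(2))
(5) = (p - 8)*(p - 2)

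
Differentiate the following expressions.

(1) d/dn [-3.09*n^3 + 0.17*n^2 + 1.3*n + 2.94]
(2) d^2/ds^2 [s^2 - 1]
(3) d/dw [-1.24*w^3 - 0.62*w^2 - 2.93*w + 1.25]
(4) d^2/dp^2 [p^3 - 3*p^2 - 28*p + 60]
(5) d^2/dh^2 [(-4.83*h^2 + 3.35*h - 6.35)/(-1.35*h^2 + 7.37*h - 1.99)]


(1) = -9.27*n^2 + 0.34*n + 1.3
(2) = 2
(3) = -3.72*w^2 - 1.24*w - 2.93
(4) = 6*p - 6
(5) = (83.90142*h^3 - 8.41752*h^2 - 325.0773*h + 595.696436)/(2.460375*h^6 - 40.295475*h^5 + 230.86377*h^4 - 519.112583*h^3 + 340.310298*h^2 - 87.557811*h + 7.880599)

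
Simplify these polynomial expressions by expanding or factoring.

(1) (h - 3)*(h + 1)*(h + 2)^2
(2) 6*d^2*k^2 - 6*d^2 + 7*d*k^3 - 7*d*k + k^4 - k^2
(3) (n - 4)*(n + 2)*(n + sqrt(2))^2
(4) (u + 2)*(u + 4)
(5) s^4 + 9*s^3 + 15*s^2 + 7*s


(1) = h^4 + 2*h^3 - 7*h^2 - 20*h - 12
(2) = (d + k)*(6*d + k)*(k - 1)*(k + 1)
(3) = n^4 - 2*n^3 + 2*sqrt(2)*n^3 - 6*n^2 - 4*sqrt(2)*n^2 - 16*sqrt(2)*n - 4*n - 16
(4) = u^2 + 6*u + 8
(5) = s*(s + 1)^2*(s + 7)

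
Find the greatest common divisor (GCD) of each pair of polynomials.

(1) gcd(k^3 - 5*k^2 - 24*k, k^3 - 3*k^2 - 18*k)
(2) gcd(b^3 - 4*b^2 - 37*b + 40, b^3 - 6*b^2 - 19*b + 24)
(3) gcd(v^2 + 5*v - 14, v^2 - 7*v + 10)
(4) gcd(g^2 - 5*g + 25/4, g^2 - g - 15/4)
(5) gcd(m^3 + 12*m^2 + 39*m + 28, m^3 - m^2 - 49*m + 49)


(1) = k^2 + 3*k
(2) = b^2 - 9*b + 8
(3) = gcd((v - 2)*(v + 7), (v - 5)*(v - 2)) = v - 2
(4) = g - 5/2
(5) = gcd((m + 1)*(m + 4)*(m + 7), (m - 7)*(m - 1)*(m + 7)) = m + 7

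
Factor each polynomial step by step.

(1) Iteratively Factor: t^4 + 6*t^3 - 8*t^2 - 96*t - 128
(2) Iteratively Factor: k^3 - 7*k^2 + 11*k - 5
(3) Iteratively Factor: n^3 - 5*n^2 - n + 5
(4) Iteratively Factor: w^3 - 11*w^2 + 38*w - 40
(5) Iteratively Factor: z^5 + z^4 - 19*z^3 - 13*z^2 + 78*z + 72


(1) = (t - 4)*(t^3 + 10*t^2 + 32*t + 32) = (t - 4)*(t + 4)*(t^2 + 6*t + 8) = (t - 4)*(t + 4)^2*(t + 2)
(2) = (k - 1)*(k^2 - 6*k + 5) = (k - 5)*(k - 1)*(k - 1)
(3) = (n - 5)*(n^2 - 1) = (n - 5)*(n - 1)*(n + 1)
(4) = (w - 4)*(w^2 - 7*w + 10) = (w - 4)*(w - 2)*(w - 5)
(5) = (z - 3)*(z^4 + 4*z^3 - 7*z^2 - 34*z - 24) = (z - 3)*(z + 2)*(z^3 + 2*z^2 - 11*z - 12) = (z - 3)^2*(z + 2)*(z^2 + 5*z + 4) = (z - 3)^2*(z + 1)*(z + 2)*(z + 4)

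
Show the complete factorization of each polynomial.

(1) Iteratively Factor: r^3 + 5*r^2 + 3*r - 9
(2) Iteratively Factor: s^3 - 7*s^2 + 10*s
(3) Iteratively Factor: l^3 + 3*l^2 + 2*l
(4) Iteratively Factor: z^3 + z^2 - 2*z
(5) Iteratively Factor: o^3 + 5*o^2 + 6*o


(1) = (r - 1)*(r^2 + 6*r + 9) = (r - 1)*(r + 3)*(r + 3)
(2) = (s - 2)*(s^2 - 5*s) = (s - 5)*(s - 2)*(s)
(3) = (l + 1)*(l^2 + 2*l) = l*(l + 1)*(l + 2)
(4) = (z + 2)*(z^2 - z) = z*(z + 2)*(z - 1)
(5) = (o + 2)*(o^2 + 3*o) = o*(o + 2)*(o + 3)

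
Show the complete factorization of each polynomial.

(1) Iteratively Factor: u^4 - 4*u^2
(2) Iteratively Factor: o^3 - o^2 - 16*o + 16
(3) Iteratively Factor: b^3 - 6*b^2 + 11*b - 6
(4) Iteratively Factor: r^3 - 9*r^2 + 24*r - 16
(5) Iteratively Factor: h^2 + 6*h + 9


(1) = (u)*(u^3 - 4*u) = u^2*(u^2 - 4) = u^2*(u + 2)*(u - 2)
(2) = (o - 1)*(o^2 - 16) = (o - 4)*(o - 1)*(o + 4)
(3) = (b - 3)*(b^2 - 3*b + 2) = (b - 3)*(b - 2)*(b - 1)
(4) = (r - 4)*(r^2 - 5*r + 4) = (r - 4)^2*(r - 1)
(5) = (h + 3)*(h + 3)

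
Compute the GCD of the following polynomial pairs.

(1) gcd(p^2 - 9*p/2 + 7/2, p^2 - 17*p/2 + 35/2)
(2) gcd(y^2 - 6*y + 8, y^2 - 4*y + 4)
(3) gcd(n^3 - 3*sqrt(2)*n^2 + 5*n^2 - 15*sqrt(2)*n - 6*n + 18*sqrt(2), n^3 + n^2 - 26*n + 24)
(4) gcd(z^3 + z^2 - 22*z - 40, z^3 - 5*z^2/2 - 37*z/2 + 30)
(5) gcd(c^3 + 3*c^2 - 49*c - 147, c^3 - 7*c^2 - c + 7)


(1) = gcd((p - 7/2)*(p - 1), (p - 5)*(p - 7/2)) = p - 7/2
(2) = gcd((y - 4)*(y - 2), (y - 2)^2) = y - 2
(3) = gcd((n - 1)*(n + 6)*(n - 3*sqrt(2)), (n - 4)*(n - 1)*(n + 6)) = n^2 + 5*n - 6
(4) = gcd((z - 5)*(z + 2)*(z + 4), (z - 5)*(z - 3/2)*(z + 4)) = z^2 - z - 20
(5) = c - 7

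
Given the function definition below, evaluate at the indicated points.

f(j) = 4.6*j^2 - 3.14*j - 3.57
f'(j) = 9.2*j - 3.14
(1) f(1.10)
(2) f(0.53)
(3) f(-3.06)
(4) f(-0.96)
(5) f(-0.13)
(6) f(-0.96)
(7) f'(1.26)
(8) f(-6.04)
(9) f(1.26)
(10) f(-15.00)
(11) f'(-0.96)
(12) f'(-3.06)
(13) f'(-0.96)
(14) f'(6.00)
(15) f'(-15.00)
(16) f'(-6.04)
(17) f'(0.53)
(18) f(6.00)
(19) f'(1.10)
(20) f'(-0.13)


(1) = -1.46
(2) = -3.94
(3) = 49.11
(4) = 3.68
(5) = -3.08
(6) = 3.68
(7) = 8.45
(8) = 183.21
(9) = -0.22
(10) = 1078.53
(11) = -11.97
(12) = -31.29
(13) = -11.97
(14) = 52.06
(15) = -141.14
(16) = -58.71
(17) = 1.74
(18) = 143.19
(19) = 6.98
(20) = -4.34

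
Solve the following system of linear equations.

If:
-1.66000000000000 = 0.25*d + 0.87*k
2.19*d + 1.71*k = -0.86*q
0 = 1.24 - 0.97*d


Then:
d = 1.28
k = -2.28
q = 1.27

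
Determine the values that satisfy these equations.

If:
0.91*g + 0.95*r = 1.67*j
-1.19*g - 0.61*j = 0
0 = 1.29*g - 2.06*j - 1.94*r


Then:
g = 0.00
j = 0.00
r = 0.00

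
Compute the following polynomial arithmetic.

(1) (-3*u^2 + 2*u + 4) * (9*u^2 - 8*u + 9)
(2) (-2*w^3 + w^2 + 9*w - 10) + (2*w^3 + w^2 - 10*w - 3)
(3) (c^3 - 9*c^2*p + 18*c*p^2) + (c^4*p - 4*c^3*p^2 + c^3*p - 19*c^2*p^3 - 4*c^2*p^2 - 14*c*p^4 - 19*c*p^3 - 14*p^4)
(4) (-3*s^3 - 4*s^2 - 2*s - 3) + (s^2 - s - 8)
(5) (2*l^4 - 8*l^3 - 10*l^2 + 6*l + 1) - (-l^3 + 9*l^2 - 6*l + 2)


(1) = -27*u^4 + 42*u^3 - 7*u^2 - 14*u + 36
(2) = 2*w^2 - w - 13
(3) = c^4*p - 4*c^3*p^2 + c^3*p + c^3 - 19*c^2*p^3 - 4*c^2*p^2 - 9*c^2*p - 14*c*p^4 - 19*c*p^3 + 18*c*p^2 - 14*p^4
(4) = -3*s^3 - 3*s^2 - 3*s - 11
(5) = 2*l^4 - 7*l^3 - 19*l^2 + 12*l - 1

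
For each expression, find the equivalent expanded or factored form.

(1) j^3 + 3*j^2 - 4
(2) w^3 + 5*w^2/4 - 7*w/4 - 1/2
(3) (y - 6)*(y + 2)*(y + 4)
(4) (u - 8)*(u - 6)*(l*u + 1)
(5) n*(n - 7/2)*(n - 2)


(1) = (j - 1)*(j + 2)^2
(2) = (w - 1)*(w + 1/4)*(w + 2)
(3) = y^3 - 28*y - 48
(4) = l*u^3 - 14*l*u^2 + 48*l*u + u^2 - 14*u + 48
(5) = n^3 - 11*n^2/2 + 7*n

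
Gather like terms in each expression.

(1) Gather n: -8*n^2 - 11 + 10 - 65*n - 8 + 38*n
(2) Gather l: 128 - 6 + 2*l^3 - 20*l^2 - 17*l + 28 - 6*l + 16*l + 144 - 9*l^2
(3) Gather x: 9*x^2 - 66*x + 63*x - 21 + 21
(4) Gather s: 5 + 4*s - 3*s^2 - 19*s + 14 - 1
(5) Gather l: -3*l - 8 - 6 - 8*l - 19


(1) = -8*n^2 - 27*n - 9
(2) = 2*l^3 - 29*l^2 - 7*l + 294
(3) = 9*x^2 - 3*x
(4) = -3*s^2 - 15*s + 18
(5) = -11*l - 33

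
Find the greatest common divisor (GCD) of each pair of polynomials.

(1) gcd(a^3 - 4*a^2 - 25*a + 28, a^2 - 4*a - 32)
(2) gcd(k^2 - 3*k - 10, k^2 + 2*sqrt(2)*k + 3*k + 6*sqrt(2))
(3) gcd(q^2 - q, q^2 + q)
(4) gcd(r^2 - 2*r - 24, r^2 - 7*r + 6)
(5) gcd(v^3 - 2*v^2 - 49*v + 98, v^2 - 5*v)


(1) = a + 4
(2) = gcd((k - 5)*(k + 2), (k + 3)*(k + 2*sqrt(2))) = 1
(3) = gcd(q*(q - 1), q*(q + 1)) = q
(4) = gcd((r - 6)*(r + 4), (r - 6)*(r - 1)) = r - 6
(5) = 1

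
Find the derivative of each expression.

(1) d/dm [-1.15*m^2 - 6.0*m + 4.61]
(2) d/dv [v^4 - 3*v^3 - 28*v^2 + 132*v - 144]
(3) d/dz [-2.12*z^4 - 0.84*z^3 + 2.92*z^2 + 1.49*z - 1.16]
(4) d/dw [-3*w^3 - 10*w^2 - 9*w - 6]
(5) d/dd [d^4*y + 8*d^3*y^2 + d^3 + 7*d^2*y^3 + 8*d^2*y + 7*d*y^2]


(1) = -2.3*m - 6.0
(2) = 4*v^3 - 9*v^2 - 56*v + 132
(3) = -8.48*z^3 - 2.52*z^2 + 5.84*z + 1.49
(4) = -9*w^2 - 20*w - 9
(5) = 4*d^3*y + 24*d^2*y^2 + 3*d^2 + 14*d*y^3 + 16*d*y + 7*y^2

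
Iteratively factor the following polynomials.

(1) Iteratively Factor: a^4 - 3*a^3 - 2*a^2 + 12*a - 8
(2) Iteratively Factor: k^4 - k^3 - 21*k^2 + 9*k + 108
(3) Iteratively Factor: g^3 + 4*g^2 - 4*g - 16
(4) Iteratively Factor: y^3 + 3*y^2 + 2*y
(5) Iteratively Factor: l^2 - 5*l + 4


(1) = (a + 2)*(a^3 - 5*a^2 + 8*a - 4) = (a - 1)*(a + 2)*(a^2 - 4*a + 4) = (a - 2)*(a - 1)*(a + 2)*(a - 2)
(2) = (k - 4)*(k^3 + 3*k^2 - 9*k - 27) = (k - 4)*(k + 3)*(k^2 - 9) = (k - 4)*(k + 3)^2*(k - 3)
(3) = (g - 2)*(g^2 + 6*g + 8) = (g - 2)*(g + 4)*(g + 2)
(4) = (y + 1)*(y^2 + 2*y) = y*(y + 1)*(y + 2)
(5) = (l - 1)*(l - 4)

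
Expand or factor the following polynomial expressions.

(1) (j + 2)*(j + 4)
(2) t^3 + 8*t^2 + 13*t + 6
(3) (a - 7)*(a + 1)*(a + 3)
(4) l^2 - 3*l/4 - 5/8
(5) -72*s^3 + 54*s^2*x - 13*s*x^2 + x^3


(1) = j^2 + 6*j + 8
(2) = (t + 1)^2*(t + 6)
(3) = a^3 - 3*a^2 - 25*a - 21
(4) = (l - 5/4)*(l + 1/2)
(5) = (-6*s + x)*(-4*s + x)*(-3*s + x)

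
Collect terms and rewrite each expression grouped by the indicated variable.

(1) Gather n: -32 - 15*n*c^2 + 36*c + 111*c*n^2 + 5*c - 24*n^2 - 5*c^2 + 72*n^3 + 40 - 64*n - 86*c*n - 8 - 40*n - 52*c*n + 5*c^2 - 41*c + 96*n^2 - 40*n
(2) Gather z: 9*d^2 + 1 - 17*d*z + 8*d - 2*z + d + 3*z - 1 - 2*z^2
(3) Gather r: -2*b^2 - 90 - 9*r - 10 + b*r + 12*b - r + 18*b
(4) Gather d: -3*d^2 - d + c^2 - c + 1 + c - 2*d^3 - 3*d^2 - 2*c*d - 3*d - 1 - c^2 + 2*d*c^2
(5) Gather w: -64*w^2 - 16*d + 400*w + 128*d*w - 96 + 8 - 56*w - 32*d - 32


(1) = 72*n^3 + n^2*(111*c + 72) + n*(-15*c^2 - 138*c - 144)
(2) = 9*d^2 + 9*d - 2*z^2 + z*(1 - 17*d)
(3) = -2*b^2 + 30*b + r*(b - 10) - 100
(4) = -2*d^3 - 6*d^2 + d*(2*c^2 - 2*c - 4)
(5) = -48*d - 64*w^2 + w*(128*d + 344) - 120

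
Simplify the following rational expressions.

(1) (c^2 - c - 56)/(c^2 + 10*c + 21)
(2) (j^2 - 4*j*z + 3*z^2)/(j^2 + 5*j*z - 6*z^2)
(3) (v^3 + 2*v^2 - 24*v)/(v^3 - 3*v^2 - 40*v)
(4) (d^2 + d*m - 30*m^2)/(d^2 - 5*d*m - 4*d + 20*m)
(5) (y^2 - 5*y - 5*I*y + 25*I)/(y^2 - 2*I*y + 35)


(1) = (c - 8)/(c + 3)
(2) = (j - 3*z)/(j + 6*z)
(3) = (v^2 + 2*v - 24)/(v^2 - 3*v - 40)
(4) = (d + 6*m)/(d - 4)
(5) = (y^2 + y*(-5 - 5*I) + 25*I)/(y^2 - 2*I*y + 35)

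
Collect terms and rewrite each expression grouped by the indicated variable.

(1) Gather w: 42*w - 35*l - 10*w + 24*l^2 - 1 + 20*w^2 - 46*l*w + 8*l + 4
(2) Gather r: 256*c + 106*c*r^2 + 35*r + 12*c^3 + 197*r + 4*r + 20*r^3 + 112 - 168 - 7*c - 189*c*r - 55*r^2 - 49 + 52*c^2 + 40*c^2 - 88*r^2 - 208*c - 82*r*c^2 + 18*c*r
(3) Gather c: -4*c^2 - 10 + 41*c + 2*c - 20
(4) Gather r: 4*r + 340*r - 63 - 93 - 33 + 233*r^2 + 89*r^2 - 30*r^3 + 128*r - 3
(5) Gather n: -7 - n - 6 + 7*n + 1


(1) = 24*l^2 - 27*l + 20*w^2 + w*(32 - 46*l) + 3
(2) = 12*c^3 + 92*c^2 + 41*c + 20*r^3 + r^2*(106*c - 143) + r*(-82*c^2 - 171*c + 236) - 105
(3) = -4*c^2 + 43*c - 30
(4) = -30*r^3 + 322*r^2 + 472*r - 192
(5) = 6*n - 12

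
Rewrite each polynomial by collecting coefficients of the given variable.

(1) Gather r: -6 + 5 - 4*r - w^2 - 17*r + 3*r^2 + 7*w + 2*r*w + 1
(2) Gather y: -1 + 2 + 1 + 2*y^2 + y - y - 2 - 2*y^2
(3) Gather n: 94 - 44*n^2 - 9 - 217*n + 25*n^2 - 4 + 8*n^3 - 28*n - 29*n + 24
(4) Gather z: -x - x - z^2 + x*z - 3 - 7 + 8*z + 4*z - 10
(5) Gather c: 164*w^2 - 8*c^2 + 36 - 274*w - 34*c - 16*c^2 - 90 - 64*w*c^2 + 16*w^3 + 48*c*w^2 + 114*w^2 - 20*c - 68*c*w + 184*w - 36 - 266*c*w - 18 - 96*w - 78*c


(1) = 3*r^2 + r*(2*w - 21) - w^2 + 7*w
(2) = 0
(3) = 8*n^3 - 19*n^2 - 274*n + 105
(4) = -2*x - z^2 + z*(x + 12) - 20
(5) = c^2*(-64*w - 24) + c*(48*w^2 - 334*w - 132) + 16*w^3 + 278*w^2 - 186*w - 108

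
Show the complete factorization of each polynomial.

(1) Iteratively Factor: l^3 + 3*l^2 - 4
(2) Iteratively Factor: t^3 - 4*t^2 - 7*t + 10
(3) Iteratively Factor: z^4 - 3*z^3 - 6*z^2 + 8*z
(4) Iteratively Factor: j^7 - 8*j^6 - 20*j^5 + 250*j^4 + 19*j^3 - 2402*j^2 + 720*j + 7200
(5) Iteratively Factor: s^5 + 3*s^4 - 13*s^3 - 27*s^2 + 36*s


(1) = (l + 2)*(l^2 + l - 2) = (l - 1)*(l + 2)*(l + 2)
(2) = (t + 2)*(t^2 - 6*t + 5) = (t - 1)*(t + 2)*(t - 5)
(3) = (z)*(z^3 - 3*z^2 - 6*z + 8) = z*(z - 1)*(z^2 - 2*z - 8) = z*(z - 4)*(z - 1)*(z + 2)
(4) = (j + 2)*(j^6 - 10*j^5 + 250*j^3 - 481*j^2 - 1440*j + 3600) = (j - 4)*(j + 2)*(j^5 - 6*j^4 - 24*j^3 + 154*j^2 + 135*j - 900) = (j - 5)*(j - 4)*(j + 2)*(j^4 - j^3 - 29*j^2 + 9*j + 180) = (j - 5)^2*(j - 4)*(j + 2)*(j^3 + 4*j^2 - 9*j - 36) = (j - 5)^2*(j - 4)*(j + 2)*(j + 3)*(j^2 + j - 12) = (j - 5)^2*(j - 4)*(j + 2)*(j + 3)*(j + 4)*(j - 3)
(5) = (s + 3)*(s^4 - 13*s^2 + 12*s) = s*(s + 3)*(s^3 - 13*s + 12) = s*(s + 3)*(s + 4)*(s^2 - 4*s + 3) = s*(s - 1)*(s + 3)*(s + 4)*(s - 3)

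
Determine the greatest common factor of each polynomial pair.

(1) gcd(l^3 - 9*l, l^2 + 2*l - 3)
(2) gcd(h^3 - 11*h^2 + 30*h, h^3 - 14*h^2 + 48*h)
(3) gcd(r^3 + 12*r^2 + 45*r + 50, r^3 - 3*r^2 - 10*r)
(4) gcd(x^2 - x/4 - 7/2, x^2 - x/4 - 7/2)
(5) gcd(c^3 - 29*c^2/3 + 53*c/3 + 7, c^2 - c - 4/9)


(1) = l + 3
(2) = h^2 - 6*h
(3) = r + 2
(4) = gcd((x - 2)*(x + 7/4), (x - 2)*(x + 7/4)) = x^2 - x/4 - 7/2
(5) = gcd((c - 7)*(c - 3)*(c + 1/3), (c - 4/3)*(c + 1/3)) = c + 1/3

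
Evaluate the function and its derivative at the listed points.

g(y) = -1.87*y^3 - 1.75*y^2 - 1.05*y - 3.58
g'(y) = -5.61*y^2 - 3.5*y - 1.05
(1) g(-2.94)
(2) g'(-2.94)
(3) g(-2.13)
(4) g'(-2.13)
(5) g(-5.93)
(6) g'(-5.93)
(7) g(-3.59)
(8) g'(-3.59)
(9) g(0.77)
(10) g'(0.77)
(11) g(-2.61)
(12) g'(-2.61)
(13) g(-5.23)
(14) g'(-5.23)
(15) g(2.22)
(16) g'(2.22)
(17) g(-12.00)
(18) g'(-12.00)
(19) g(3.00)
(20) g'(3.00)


(1) = 31.90
(2) = -39.25
(3) = 8.79
(4) = -19.05
(5) = 331.06
(6) = -177.57
(7) = 64.16
(8) = -60.79
(9) = -6.28
(10) = -7.07
(11) = 20.49
(12) = -30.13
(13) = 221.56
(14) = -136.19
(15) = -35.00
(16) = -36.47
(17) = 2988.38
(18) = -766.89
(19) = -72.97
(20) = -62.04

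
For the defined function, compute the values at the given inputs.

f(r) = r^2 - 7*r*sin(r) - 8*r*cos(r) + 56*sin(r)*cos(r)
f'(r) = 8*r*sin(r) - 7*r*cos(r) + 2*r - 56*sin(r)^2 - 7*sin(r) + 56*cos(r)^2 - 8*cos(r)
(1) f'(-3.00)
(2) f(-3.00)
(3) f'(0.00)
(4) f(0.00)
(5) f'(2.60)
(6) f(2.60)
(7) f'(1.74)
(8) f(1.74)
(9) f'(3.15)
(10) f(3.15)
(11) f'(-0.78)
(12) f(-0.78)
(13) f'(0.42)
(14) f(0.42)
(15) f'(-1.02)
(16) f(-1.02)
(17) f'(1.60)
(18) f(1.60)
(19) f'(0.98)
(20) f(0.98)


(1) = 39.27
(2) = -9.90
(3) = 48.00
(4) = 0.00
(5) = 61.00
(6) = -9.54
(7) = -39.12
(8) = -15.93
(9) = 92.19
(10) = 35.78
(11) = 6.55
(12) = -26.79
(13) = 26.74
(14) = 16.76
(15) = -14.89
(16) = -25.75
(17) = -46.35
(18) = -9.90
(19) = -26.87
(20) = 16.80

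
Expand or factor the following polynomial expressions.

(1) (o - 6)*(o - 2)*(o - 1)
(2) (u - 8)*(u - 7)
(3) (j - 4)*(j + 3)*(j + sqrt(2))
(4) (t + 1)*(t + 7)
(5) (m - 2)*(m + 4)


(1) = o^3 - 9*o^2 + 20*o - 12
(2) = u^2 - 15*u + 56
(3) = j^3 - j^2 + sqrt(2)*j^2 - 12*j - sqrt(2)*j - 12*sqrt(2)
(4) = t^2 + 8*t + 7
(5) = m^2 + 2*m - 8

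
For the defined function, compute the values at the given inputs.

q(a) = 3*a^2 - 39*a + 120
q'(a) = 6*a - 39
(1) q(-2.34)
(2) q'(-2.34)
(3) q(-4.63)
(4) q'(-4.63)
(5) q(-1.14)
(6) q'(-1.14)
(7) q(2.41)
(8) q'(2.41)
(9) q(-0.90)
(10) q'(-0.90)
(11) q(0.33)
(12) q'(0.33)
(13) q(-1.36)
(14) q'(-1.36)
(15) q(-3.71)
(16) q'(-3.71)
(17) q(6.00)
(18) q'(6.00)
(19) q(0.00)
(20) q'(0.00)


(1) = 227.69
(2) = -53.04
(3) = 364.88
(4) = -66.78
(5) = 168.36
(6) = -45.84
(7) = 43.43
(8) = -24.54
(9) = 157.53
(10) = -44.40
(11) = 107.46
(12) = -37.02
(13) = 178.59
(14) = -47.16
(15) = 305.98
(16) = -61.26
(17) = -6.00
(18) = -3.00
(19) = 120.00
(20) = -39.00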